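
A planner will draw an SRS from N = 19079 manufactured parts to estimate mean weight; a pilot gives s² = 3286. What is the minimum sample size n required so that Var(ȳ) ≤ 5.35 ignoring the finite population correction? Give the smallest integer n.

Without fpc, n₀ = s²/D = 3286/5.35 = 614.2056.
Rounding up, n = 615.

615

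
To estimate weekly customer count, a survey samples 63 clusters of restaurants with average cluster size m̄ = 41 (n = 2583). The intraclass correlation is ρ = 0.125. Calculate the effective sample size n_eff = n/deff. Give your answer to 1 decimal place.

deff = 1 + (41 − 1)·0.125 = 1 + 5 = 6.
n_eff = 2583 / 6 = 430.5.

430.5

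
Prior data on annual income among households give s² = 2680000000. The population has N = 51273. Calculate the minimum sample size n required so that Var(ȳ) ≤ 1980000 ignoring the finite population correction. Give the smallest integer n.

Without fpc, n₀ = s²/D = 2680000000/1980000 = 1353.5354.
Rounding up, n = 1354.

1354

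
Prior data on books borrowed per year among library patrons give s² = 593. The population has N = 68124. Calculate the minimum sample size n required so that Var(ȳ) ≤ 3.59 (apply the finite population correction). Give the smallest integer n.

Without fpc, n₀ = s²/D = 593/3.59 = 165.1811.
With fpc, (1 − n/N)·s²/n ≤ D requires n ≥ n₀/(1 + n₀/N) = 165.1811/(1 + 165.1811/68124) = 164.7816.
Rounding up, n = 165.

165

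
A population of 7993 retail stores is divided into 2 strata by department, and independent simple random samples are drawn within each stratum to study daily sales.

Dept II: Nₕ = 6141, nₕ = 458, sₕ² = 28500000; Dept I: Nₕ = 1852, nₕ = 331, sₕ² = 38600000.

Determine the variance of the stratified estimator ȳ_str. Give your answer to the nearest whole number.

39134

Var(ȳ_str) = Σₕ Wₕ²(1 − fₕ)sₕ²/nₕ with Wₕ = Nₕ/N, N = 7993.
Dept II: Wₕ = 0.76829726; term = 0.76829726²·(1 − 0.07458069)·28500000/458 = 33991.984.
Dept I: Wₕ = 0.23170274; term = 0.23170274²·(1 − 0.17872570)·38600000/331 = 5141.7373.
Sum = 39133.721.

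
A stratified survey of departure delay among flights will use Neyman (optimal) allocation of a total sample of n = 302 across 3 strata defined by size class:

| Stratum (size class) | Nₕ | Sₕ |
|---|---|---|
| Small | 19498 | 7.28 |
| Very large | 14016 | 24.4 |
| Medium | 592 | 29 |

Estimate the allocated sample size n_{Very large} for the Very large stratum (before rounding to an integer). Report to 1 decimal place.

Neyman allocation: nₕ = n·NₕSₕ / Σⱼ NⱼSⱼ.
Σ NⱼSⱼ = 19498·7.28 + 14016·24.4 + 592·29 = 501103.84.
n_{Very large} = 302·14016·24.4 / 501103.84 = 206.1.

206.1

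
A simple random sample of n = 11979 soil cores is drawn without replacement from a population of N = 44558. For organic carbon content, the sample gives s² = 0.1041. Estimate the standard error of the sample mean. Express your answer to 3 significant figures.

0.00252

Under SRS without replacement, Var(ȳ) = (1 − f)·s²/n with f = n/N = 11979/44558 = 0.26884061.
Var(ȳ) = (1 − 0.26884061)·0.1041/11979 = 0.73115939·8.6902079 × 10^-6 = 6.3539271 × 10^-6.
SE(ȳ) = √(6.3539271 × 10^-6) = 0.00252.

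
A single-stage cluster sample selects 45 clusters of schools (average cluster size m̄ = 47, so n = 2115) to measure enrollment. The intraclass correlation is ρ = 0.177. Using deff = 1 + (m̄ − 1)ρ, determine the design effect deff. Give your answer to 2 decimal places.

deff = 1 + (47 − 1)·0.177 = 1 + 8.142 = 9.142.

9.14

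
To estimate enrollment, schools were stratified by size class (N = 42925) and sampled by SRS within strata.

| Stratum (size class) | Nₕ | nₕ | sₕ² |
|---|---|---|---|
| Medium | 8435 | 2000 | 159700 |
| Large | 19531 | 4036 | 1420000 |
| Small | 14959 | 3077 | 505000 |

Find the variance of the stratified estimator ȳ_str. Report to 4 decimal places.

Var(ȳ_str) = Σₕ Wₕ²(1 − fₕ)sₕ²/nₕ with Wₕ = Nₕ/N, N = 42925.
Medium: Wₕ = 0.19650553; term = 0.19650553²·(1 − 0.23710729)·159700/2000 = 2.3522742.
Large: Wₕ = 0.45500291; term = 0.45500291²·(1 − 0.20664585)·1420000/4036 = 57.787331.
Small: Wₕ = 0.34849156; term = 0.34849156²·(1 − 0.20569557)·505000/3077 = 15.831986.
Sum = 75.971591.

75.9716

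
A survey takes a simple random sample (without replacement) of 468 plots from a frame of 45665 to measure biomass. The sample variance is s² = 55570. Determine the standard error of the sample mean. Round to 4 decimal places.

10.8408

Under SRS without replacement, Var(ȳ) = (1 − f)·s²/n with f = n/N = 468/45665 = 0.01024855.
Var(ȳ) = (1 − 0.01024855)·55570/468 = 0.98975145·118.73932 = 117.52241.
SE(ȳ) = √(117.52241) = 10.8408.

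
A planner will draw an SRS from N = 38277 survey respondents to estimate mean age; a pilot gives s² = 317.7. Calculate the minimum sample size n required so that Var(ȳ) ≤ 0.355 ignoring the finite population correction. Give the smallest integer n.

Without fpc, n₀ = s²/D = 317.7/0.355 = 894.9296.
Rounding up, n = 895.

895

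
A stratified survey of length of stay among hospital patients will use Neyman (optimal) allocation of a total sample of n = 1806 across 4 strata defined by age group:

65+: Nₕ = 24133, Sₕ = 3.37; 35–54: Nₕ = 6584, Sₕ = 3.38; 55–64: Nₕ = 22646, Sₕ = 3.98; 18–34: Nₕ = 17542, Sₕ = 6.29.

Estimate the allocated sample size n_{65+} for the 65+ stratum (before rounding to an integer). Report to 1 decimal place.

Neyman allocation: nₕ = n·NₕSₕ / Σⱼ NⱼSⱼ.
Σ NⱼSⱼ = 24133·3.37 + 6584·3.38 + 22646·3.98 + 17542·6.29 = 304052.39.
n_{65+} = 1806·24133·3.37 / 304052.39 = 483.1.

483.1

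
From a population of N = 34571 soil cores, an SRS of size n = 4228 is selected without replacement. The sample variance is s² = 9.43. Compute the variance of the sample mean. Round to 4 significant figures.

Under SRS without replacement, Var(ȳ) = (1 − f)·s²/n with f = n/N = 4228/34571 = 0.12229904.
Var(ȳ) = (1 − 0.12229904)·9.43/4228 = 0.87770096·0.002230369 = 0.001957597.

0.001958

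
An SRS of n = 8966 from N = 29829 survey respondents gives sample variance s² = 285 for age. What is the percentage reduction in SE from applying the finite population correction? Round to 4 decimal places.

16.3687

f = n/N = 8966/29829 = 0.30057997.
SE_no-fpc = √(s²/n) = 0.17828839; SE_fpc = √((1−f)s²/n) = 0.14910496.
Ratio = √(1−f) = 0.83631335. Reduction = 100·(1 − 0.83631335) = 16.3687%.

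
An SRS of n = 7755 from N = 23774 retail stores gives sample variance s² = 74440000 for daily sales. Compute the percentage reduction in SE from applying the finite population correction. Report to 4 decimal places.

f = n/N = 7755/23774 = 0.32619669.
SE_no-fpc = √(s²/n) = 97.974325; SE_fpc = √((1−f)s²/n) = 80.422738.
Ratio = √(1−f) = 0.82085523. Reduction = 100·(1 − 0.82085523) = 17.9145%.

17.9145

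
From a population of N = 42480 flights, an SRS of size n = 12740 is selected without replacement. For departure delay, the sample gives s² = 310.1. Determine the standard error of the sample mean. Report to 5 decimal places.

Under SRS without replacement, Var(ȳ) = (1 − f)·s²/n with f = n/N = 12740/42480 = 0.29990584.
Var(ȳ) = (1 − 0.29990584)·310.1/12740 = 0.70009416·0.024340659 = 0.017040754.
SE(ȳ) = √(0.017040754) = 0.13054.

0.13054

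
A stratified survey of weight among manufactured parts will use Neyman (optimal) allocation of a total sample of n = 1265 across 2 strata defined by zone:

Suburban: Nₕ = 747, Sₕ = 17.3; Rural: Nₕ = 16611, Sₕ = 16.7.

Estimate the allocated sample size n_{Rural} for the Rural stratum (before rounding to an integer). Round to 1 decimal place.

Neyman allocation: nₕ = n·NₕSₕ / Σⱼ NⱼSⱼ.
Σ NⱼSⱼ = 747·17.3 + 16611·16.7 = 290326.8.
n_{Rural} = 1265·16611·16.7 / 290326.8 = 1208.7.

1208.7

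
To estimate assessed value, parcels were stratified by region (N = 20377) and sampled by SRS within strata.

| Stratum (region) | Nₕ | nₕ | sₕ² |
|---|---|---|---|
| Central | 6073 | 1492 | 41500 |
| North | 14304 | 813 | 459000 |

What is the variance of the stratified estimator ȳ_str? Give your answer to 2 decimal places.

264.25

Var(ȳ_str) = Σₕ Wₕ²(1 − fₕ)sₕ²/nₕ with Wₕ = Nₕ/N, N = 20377.
Central: Wₕ = 0.29803210; term = 0.29803210²·(1 − 0.24567759)·41500/1492 = 1.8636414.
North: Wₕ = 0.70196790; term = 0.70196790²·(1 − 0.05683725)·459000/813 = 262.38759.
Sum = 264.25123.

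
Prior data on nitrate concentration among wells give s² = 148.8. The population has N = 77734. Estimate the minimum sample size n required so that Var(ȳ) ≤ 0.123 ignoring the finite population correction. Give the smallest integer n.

1210

Without fpc, n₀ = s²/D = 148.8/0.123 = 1209.7561.
Rounding up, n = 1210.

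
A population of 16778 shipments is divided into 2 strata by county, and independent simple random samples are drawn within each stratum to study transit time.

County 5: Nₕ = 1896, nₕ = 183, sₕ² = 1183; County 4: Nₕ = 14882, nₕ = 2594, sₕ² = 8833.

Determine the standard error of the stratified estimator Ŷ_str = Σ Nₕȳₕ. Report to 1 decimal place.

25371.2

Var(Ŷ_str) = Σₕ Nₕ²(1 − fₕ)sₕ²/nₕ.
County 5: 1896²·(1 − 183/1896)·1183/183 = 2.0995651 × 10^7.
County 4: 14882²·(1 − 2594/14882)·8833/2594 = 6.2270272 × 10^8.
Sum = 6.4369837 × 10^8.
SE = √(6.4369837 × 10^8) = 25371.2.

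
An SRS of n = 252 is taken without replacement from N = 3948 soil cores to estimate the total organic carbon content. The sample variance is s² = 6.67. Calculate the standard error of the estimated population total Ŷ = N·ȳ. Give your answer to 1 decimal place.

Var(Ŷ) = N²·Var(ȳ) = N²·(1 − n/N)·s²/n.
f = 252/3948 = 0.06382979; Var(ȳ) = 0.93617021·6.67/252 = 0.024778791.
Var(Ŷ) = 3948² · 0.024778791 = 386219.68.
SE(Ŷ) = √(386219.68) = 621.5.

621.5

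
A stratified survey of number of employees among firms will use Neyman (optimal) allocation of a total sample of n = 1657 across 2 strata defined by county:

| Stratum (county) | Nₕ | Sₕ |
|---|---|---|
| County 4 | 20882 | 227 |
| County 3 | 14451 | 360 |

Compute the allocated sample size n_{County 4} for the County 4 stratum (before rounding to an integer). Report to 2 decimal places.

789.99

Neyman allocation: nₕ = n·NₕSₕ / Σⱼ NⱼSⱼ.
Σ NⱼSⱼ = 20882·227 + 14451·360 = 9.942574 × 10^6.
n_{County 4} = 1657·20882·227 / (9.942574 × 10^6) = 789.99.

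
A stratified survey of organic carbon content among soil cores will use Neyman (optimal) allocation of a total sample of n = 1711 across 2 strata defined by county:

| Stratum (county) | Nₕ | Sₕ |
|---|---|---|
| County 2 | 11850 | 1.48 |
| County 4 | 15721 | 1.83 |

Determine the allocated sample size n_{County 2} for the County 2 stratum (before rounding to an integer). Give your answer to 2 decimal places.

648.01

Neyman allocation: nₕ = n·NₕSₕ / Σⱼ NⱼSⱼ.
Σ NⱼSⱼ = 11850·1.48 + 15721·1.83 = 46307.43.
n_{County 2} = 1711·11850·1.48 / 46307.43 = 648.01.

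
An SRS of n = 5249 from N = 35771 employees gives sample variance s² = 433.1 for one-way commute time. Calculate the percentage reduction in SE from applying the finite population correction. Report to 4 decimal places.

7.6279

f = n/N = 5249/35771 = 0.14673898.
SE_no-fpc = √(s²/n) = 0.2872472; SE_fpc = √((1−f)s²/n) = 0.26533636.
Ratio = √(1−f) = 0.92372129. Reduction = 100·(1 − 0.92372129) = 7.6279%.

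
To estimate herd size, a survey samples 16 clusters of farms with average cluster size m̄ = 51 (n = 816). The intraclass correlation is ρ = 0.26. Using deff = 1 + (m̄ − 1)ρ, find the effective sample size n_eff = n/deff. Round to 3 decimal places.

58.286

deff = 1 + (51 − 1)·0.26 = 1 + 13 = 14.
n_eff = 816 / 14 = 58.286.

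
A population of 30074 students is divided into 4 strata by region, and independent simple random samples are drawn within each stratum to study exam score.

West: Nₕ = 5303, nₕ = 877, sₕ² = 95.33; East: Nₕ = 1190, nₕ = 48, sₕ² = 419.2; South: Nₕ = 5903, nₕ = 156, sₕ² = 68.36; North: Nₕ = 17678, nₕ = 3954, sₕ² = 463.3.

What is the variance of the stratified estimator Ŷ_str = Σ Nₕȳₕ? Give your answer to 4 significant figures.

Var(Ŷ_str) = Σₕ Nₕ²(1 − fₕ)sₕ²/nₕ.
West: 5303²·(1 − 877/5303)·95.33/877 = 2.5513089 × 10^6.
East: 1190²·(1 − 48/1190)·419.2/48 = 1.1868425 × 10^7.
South: 5903²·(1 − 156/5903)·68.36/156 = 1.4865908 × 10^7.
North: 17678²·(1 − 3954/17678)·463.3/3954 = 2.8427553 × 10^7.
Sum = 5.7713195 × 10^7.

5.771 × 10^7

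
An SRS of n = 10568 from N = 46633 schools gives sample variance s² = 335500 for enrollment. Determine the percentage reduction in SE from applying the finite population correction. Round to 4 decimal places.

f = n/N = 10568/46633 = 0.22662063.
SE_no-fpc = √(s²/n) = 5.6344283; SE_fpc = √((1−f)s²/n) = 4.9550284.
Ratio = √(1−f) = 0.87941990. Reduction = 100·(1 − 0.87941990) = 12.0580%.

12.0580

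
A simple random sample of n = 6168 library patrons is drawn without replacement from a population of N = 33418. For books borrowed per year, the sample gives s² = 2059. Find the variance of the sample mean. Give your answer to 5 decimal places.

0.27221

Under SRS without replacement, Var(ȳ) = (1 − f)·s²/n with f = n/N = 6168/33418 = 0.18457119.
Var(ȳ) = (1 − 0.18457119)·2059/6168 = 0.81542881·0.33381971 = 0.27220621.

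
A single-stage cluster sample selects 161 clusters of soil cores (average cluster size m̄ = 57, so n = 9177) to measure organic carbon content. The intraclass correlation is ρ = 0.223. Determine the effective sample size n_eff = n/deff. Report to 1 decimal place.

deff = 1 + (57 − 1)·0.223 = 1 + 12.488 = 13.488.
n_eff = 9177 / 13.488 = 680.4.

680.4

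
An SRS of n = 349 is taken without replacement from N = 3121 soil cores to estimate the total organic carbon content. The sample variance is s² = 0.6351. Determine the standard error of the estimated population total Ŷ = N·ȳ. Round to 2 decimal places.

125.47

Var(Ŷ) = N²·Var(ȳ) = N²·(1 − n/N)·s²/n.
f = 349/3121 = 0.11182313; Var(ȳ) = 0.88817687·0.6351/349 = 0.0016162783.
Var(Ŷ) = 3121² · 0.0016162783 = 15743.587.
SE(Ŷ) = √(15743.587) = 125.47.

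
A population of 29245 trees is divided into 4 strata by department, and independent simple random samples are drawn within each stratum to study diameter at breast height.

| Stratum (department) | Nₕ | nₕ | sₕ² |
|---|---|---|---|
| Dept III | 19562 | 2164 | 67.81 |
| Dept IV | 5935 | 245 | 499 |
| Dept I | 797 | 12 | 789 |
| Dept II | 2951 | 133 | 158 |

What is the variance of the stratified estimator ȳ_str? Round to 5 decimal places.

Var(ȳ_str) = Σₕ Wₕ²(1 − fₕ)sₕ²/nₕ with Wₕ = Nₕ/N, N = 29245.
Dept III: Wₕ = 0.66890067; term = 0.66890067²·(1 − 0.11062264)·67.81/2164 = 0.012469407.
Dept IV: Wₕ = 0.20294067; term = 0.20294067²·(1 − 0.04128054)·499/245 = 0.080420024.
Dept I: Wₕ = 0.02725252; term = 0.02725252²·(1 − 0.01505646)·789/12 = 0.048097276.
Dept II: Wₕ = 0.10090614; term = 0.10090614²·(1 − 0.04506947)·158/133 = 0.011550809.
Sum = 0.15253752.

0.15254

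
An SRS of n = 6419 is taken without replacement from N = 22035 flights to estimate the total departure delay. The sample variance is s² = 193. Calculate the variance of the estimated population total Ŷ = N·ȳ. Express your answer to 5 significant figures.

1.0346 × 10^7

Var(Ŷ) = N²·Var(ȳ) = N²·(1 − n/N)·s²/n.
f = 6419/22035 = 0.29130928; Var(ȳ) = 0.70869072·193/6419 = 0.021308196.
Var(Ŷ) = 22035² · 0.021308196 = 1.0346008 × 10^7.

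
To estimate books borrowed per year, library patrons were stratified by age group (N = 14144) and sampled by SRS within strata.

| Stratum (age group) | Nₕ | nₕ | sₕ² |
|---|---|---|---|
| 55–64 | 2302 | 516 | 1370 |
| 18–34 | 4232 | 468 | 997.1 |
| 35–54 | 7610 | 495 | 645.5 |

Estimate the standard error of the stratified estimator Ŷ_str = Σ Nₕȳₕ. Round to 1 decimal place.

10745.3

Var(Ŷ_str) = Σₕ Nₕ²(1 − fₕ)sₕ²/nₕ.
55–64: 2302²·(1 − 516/2302)·1370/516 = 1.0915852 × 10^7.
18–34: 4232²·(1 − 468/4232)·997.1/468 = 3.3938148 × 10^7.
35–54: 7610²·(1 − 495/7610)·645.5/495 = 7.0607463 × 10^7.
Sum = 1.1546146 × 10^8.
SE = √(1.1546146 × 10^8) = 10745.3.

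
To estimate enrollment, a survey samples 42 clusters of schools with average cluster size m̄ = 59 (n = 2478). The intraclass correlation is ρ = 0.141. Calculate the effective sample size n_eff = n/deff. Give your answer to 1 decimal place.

deff = 1 + (59 − 1)·0.141 = 1 + 8.178 = 9.178.
n_eff = 2478 / 9.178 = 270.0.

270.0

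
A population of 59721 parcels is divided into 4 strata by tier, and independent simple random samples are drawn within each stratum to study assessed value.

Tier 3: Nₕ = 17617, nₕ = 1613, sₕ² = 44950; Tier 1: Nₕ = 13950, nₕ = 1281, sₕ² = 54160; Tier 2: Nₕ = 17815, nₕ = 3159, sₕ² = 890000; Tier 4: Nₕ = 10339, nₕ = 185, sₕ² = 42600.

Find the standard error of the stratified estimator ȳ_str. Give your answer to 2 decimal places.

Var(ȳ_str) = Σₕ Wₕ²(1 − fₕ)sₕ²/nₕ with Wₕ = Nₕ/N, N = 59721.
Tier 3: Wₕ = 0.29498836; term = 0.29498836²·(1 − 0.09155929)·44950/1613 = 2.202935.
Tier 1: Wₕ = 0.23358618; term = 0.23358618²·(1 − 0.09182796)·54160/1281 = 2.0950381.
Tier 2: Wₕ = 0.29830378; term = 0.29830378²·(1 − 0.17732248)·890000/3159 = 20.624694.
Tier 4: Wₕ = 0.17312168; term = 0.17312168²·(1 − 0.01789341)·42600/185 = 6.7779666.
Sum = 31.700634.
SE = √(31.700634) = 5.63.

5.63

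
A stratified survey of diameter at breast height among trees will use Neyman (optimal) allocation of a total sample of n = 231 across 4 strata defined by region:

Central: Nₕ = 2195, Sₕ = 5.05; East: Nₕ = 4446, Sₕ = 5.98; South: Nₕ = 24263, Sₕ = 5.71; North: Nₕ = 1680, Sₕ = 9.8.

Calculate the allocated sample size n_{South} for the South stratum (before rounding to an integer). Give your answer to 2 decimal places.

166.10

Neyman allocation: nₕ = n·NₕSₕ / Σⱼ NⱼSⱼ.
Σ NⱼSⱼ = 2195·5.05 + 4446·5.98 + 24263·5.71 + 1680·9.8 = 192677.56.
n_{South} = 231·24263·5.71 / 192677.56 = 166.10.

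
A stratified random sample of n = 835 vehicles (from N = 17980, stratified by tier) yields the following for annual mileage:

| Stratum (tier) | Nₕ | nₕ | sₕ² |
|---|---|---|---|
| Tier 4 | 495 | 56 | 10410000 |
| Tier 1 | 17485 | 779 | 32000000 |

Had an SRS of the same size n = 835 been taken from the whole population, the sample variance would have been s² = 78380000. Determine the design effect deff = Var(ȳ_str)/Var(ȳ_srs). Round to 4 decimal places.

Var(ȳ_str) = Σ Wₕ²(1−fₕ)sₕ²/nₕ with Wₕ = Nₕ/17980:
  Tier 4: (495/17980)²·(1−56/495)·10410000/56 = 124.95483
  Tier 1: (17485/17980)²·(1−779/17485)·32000000/779 = 37116.863
  → Var(ȳ_str) = 37241.818.
Var(ȳ_srs) = (1 − 835/17980)·78380000/835 = 89508.975.
deff = 37241.818 / 89508.975 = 0.4161.

0.4161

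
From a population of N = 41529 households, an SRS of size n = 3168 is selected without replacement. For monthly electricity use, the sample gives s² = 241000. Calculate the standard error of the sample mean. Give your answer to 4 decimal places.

Under SRS without replacement, Var(ȳ) = (1 − f)·s²/n with f = n/N = 3168/41529 = 0.07628404.
Var(ȳ) = (1 − 0.07628404)·241000/3168 = 0.92371596·76.073232 = 70.270059.
SE(ȳ) = √(70.270059) = 8.3827.

8.3827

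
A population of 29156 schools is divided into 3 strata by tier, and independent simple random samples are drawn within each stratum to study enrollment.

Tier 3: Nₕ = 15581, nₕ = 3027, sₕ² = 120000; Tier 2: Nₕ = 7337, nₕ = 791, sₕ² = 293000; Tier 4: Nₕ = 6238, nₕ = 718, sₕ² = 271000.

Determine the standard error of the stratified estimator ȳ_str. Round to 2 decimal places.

6.73

Var(ȳ_str) = Σₕ Wₕ²(1 − fₕ)sₕ²/nₕ with Wₕ = Nₕ/N, N = 29156.
Tier 3: Wₕ = 0.53440115; term = 0.53440115²·(1 − 0.19427508)·120000/3027 = 9.1220068.
Tier 2: Wₕ = 0.25164632; term = 0.25164632²·(1 − 0.10780973)·293000/791 = 20.928099.
Tier 4: Wₕ = 0.21395253; term = 0.21395253²·(1 − 0.11510099)·271000/718 = 15.2888.
Sum = 45.338906.
SE = √(45.338906) = 6.73.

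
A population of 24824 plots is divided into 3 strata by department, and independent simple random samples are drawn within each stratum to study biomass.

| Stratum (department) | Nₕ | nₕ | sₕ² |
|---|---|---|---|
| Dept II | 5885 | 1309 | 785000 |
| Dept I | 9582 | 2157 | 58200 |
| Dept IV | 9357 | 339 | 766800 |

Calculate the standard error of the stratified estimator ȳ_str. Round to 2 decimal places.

Var(ȳ_str) = Σₕ Wₕ²(1 − fₕ)sₕ²/nₕ with Wₕ = Nₕ/N, N = 24824.
Dept II: Wₕ = 0.23706897; term = 0.23706897²·(1 − 0.22242991)·785000/1309 = 26.2071.
Dept I: Wₕ = 0.38599742; term = 0.38599742²·(1 − 0.22510958)·58200/2157 = 3.1151713.
Dept IV: Wₕ = 0.37693361; term = 0.37693361²·(1 − 0.03622956)·766800/339 = 309.73176.
Sum = 339.05403.
SE = √(339.05403) = 18.41.

18.41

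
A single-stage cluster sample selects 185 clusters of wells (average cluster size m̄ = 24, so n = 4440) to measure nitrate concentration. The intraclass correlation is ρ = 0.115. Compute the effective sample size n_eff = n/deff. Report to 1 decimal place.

deff = 1 + (24 − 1)·0.115 = 1 + 2.645 = 3.645.
n_eff = 4440 / 3.645 = 1218.1.

1218.1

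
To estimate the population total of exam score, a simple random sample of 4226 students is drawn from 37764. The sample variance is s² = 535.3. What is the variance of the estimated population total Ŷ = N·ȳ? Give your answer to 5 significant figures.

1.6043 × 10^8

Var(Ŷ) = N²·Var(ȳ) = N²·(1 − n/N)·s²/n.
f = 4226/37764 = 0.11190552; Var(ȳ) = 0.88809448·535.3/4226 = 0.11249337.
Var(Ŷ) = 37764² · 0.11249337 = 1.6042901 × 10^8.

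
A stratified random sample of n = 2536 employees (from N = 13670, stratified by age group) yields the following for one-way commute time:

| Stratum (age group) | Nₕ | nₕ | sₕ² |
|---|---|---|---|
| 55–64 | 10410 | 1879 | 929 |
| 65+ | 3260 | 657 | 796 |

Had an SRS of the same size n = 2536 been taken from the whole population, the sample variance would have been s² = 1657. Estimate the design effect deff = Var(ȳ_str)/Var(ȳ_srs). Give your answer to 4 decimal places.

Var(ȳ_str) = Σ Wₕ²(1−fₕ)sₕ²/nₕ with Wₕ = Nₕ/13670:
  55–64: (10410/13670)²·(1−1879/10410)·929/1879 = 0.23496468
  65+: (3260/13670)²·(1−657/3260)·796/657 = 0.055017701
  → Var(ȳ_str) = 0.28998238.
Var(ȳ_srs) = (1 − 2536/13670)·1657/2536 = 0.53217683.
deff = 0.28998238 / 0.53217683 = 0.5449.

0.5449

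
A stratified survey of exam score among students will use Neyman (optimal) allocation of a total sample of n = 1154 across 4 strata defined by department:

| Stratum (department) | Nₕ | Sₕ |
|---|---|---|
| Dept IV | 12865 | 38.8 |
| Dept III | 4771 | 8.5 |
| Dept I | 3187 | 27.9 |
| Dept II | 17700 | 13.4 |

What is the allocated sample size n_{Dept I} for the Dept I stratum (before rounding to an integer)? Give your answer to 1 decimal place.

Neyman allocation: nₕ = n·NₕSₕ / Σⱼ NⱼSⱼ.
Σ NⱼSⱼ = 12865·38.8 + 4771·8.5 + 3187·27.9 + 17700·13.4 = 865812.8.
n_{Dept I} = 1154·3187·27.9 / 865812.8 = 118.5.

118.5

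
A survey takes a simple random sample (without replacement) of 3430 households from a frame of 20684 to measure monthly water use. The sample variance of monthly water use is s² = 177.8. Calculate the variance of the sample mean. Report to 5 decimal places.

0.04324

Under SRS without replacement, Var(ȳ) = (1 − f)·s²/n with f = n/N = 3430/20684 = 0.16582866.
Var(ȳ) = (1 − 0.16582866)·177.8/3430 = 0.83417134·0.051836735 = 0.043240718.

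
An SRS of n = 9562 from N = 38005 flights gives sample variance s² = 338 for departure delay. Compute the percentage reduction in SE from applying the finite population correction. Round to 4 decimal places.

f = n/N = 9562/38005 = 0.25159847.
SE_no-fpc = √(s²/n) = 0.18801131; SE_fpc = √((1−f)s²/n) = 0.16264897.
Ratio = √(1−f) = 0.86510203. Reduction = 100·(1 − 0.86510203) = 13.4898%.

13.4898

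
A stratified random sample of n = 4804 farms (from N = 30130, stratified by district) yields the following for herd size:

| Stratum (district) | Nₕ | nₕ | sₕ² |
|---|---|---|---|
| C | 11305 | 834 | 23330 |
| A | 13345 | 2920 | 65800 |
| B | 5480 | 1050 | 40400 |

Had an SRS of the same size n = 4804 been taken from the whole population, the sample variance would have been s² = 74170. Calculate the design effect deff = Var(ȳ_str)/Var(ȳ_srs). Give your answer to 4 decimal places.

Var(ȳ_str) = Σ Wₕ²(1−fₕ)sₕ²/nₕ with Wₕ = Nₕ/30130:
  C: (11305/30130)²·(1−834/11305)·23330/834 = 3.6476163
  A: (13345/30130)²·(1−2920/13345)·65800/2920 = 3.4533406
  B: (5480/30130)²·(1−1050/5480)·40400/1050 = 1.0289117
  → Var(ȳ_str) = 8.1298686.
Var(ȳ_srs) = (1 − 4804/30130)·74170/4804 = 12.977551.
deff = 8.1298686 / 12.977551 = 0.6265.

0.6265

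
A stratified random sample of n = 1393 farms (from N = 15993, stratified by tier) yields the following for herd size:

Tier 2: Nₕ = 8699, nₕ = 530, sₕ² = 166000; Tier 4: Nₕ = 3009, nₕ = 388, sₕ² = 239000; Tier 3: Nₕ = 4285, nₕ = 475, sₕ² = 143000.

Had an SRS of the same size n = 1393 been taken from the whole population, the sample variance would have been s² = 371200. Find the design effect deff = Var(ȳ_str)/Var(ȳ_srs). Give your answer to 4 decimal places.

Var(ȳ_str) = Σ Wₕ²(1−fₕ)sₕ²/nₕ with Wₕ = Nₕ/15993:
  Tier 2: (8699/15993)²·(1−530/8699)·166000/530 = 87.018295
  Tier 4: (3009/15993)²·(1−388/3009)·239000/388 = 18.993085
  Tier 3: (4285/15993)²·(1−475/4285)·143000/475 = 19.215795
  → Var(ȳ_str) = 125.22718.
Var(ȳ_srs) = (1 − 1393/15993)·371200/1393 = 243.26508.
deff = 125.22718 / 243.26508 = 0.5148.

0.5148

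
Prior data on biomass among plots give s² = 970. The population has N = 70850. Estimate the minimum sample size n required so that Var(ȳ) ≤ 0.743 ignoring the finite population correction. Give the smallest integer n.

1306

Without fpc, n₀ = s²/D = 970/0.743 = 1305.5182.
Rounding up, n = 1306.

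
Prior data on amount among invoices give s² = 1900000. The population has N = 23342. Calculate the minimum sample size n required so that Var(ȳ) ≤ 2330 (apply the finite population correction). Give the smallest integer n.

788

Without fpc, n₀ = s²/D = 1900000/2330 = 815.4506.
With fpc, (1 − n/N)·s²/n ≤ D requires n ≥ n₀/(1 + n₀/N) = 815.4506/(1 + 815.4506/23342) = 787.9245.
Rounding up, n = 788.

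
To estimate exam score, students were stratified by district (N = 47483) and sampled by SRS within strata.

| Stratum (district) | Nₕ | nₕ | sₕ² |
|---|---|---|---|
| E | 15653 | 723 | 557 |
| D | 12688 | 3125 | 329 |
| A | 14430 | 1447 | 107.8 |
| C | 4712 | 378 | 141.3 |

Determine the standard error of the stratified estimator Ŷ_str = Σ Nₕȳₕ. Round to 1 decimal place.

Var(Ŷ_str) = Σₕ Nₕ²(1 − fₕ)sₕ²/nₕ.
E: 15653²·(1 − 723/15653)·557/723 = 1.8004219 × 10^8.
D: 12688²·(1 − 3125/12688)·329/3125 = 1.2774185 × 10^7.
A: 14430²·(1 − 1447/14430)·107.8/1447 = 1.3956985 × 10^7.
C: 4712²·(1 − 378/4712)·141.3/378 = 7.6338663 × 10^6.
Sum = 2.1440723 × 10^8.
SE = √(2.1440723 × 10^8) = 14642.7.

14642.7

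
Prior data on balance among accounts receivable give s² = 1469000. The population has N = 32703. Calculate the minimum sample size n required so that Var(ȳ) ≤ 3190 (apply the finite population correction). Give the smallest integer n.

Without fpc, n₀ = s²/D = 1469000/3190 = 460.5016.
With fpc, (1 − n/N)·s²/n ≤ D requires n ≥ n₀/(1 + n₀/N) = 460.5016/(1 + 460.5016/32703) = 454.1072.
Rounding up, n = 455.

455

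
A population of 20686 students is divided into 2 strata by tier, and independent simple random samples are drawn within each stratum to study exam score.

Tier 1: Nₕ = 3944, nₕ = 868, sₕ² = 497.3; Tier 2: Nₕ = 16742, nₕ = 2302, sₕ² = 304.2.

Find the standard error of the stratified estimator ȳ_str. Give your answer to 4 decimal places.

Var(ȳ_str) = Σₕ Wₕ²(1 − fₕ)sₕ²/nₕ with Wₕ = Nₕ/N, N = 20686.
Tier 1: Wₕ = 0.19066035; term = 0.19066035²·(1 − 0.22008114)·497.3/868 = 0.0162431.
Tier 2: Wₕ = 0.80933965; term = 0.80933965²·(1 − 0.13749851)·304.2/2302 = 0.074657833.
Sum = 0.090900933.
SE = √(0.090900933) = 0.3015.

0.3015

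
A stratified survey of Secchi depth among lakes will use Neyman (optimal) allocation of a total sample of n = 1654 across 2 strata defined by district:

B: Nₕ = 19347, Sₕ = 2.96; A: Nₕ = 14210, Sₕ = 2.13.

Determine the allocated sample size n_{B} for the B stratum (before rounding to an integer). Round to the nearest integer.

1082

Neyman allocation: nₕ = n·NₕSₕ / Σⱼ NⱼSⱼ.
Σ NⱼSⱼ = 19347·2.96 + 14210·2.13 = 87534.42.
n_{B} = 1654·19347·2.96 / 87534.42 = 1082.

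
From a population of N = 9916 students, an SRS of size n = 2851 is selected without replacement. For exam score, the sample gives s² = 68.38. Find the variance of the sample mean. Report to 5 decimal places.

Under SRS without replacement, Var(ȳ) = (1 − f)·s²/n with f = n/N = 2851/9916 = 0.28751513.
Var(ȳ) = (1 − 0.28751513)·68.38/2851 = 0.71248487·0.023984567 = 0.017088641.

0.01709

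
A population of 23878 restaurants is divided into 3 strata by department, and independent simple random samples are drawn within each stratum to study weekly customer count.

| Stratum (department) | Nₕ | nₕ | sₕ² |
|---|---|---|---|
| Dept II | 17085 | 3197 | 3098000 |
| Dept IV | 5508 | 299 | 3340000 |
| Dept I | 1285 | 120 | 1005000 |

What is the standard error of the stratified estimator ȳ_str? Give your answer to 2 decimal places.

31.42

Var(ȳ_str) = Σₕ Wₕ²(1 − fₕ)sₕ²/nₕ with Wₕ = Nₕ/N, N = 23878.
Dept II: Wₕ = 0.71551219; term = 0.71551219²·(1 − 0.18712321)·3098000/3197 = 403.27154.
Dept IV: Wₕ = 0.23067259; term = 0.23067259²·(1 − 0.05428468)·3340000/299 = 562.11823.
Dept I: Wₕ = 0.05381523; term = 0.05381523²·(1 − 0.09338521)·1005000/120 = 21.989633.
Sum = 987.3794.
SE = √(987.3794) = 31.42.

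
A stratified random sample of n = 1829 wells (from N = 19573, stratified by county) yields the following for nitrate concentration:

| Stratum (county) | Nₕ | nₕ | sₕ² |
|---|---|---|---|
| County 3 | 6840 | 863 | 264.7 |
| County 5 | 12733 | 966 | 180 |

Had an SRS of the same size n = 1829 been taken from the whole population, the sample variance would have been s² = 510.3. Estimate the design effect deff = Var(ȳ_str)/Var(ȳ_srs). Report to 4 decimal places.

0.4175

Var(ȳ_str) = Σ Wₕ²(1−fₕ)sₕ²/nₕ with Wₕ = Nₕ/19573:
  County 3: (6840/19573)²·(1−863/6840)·264.7/863 = 0.032731636
  County 5: (12733/19573)²·(1−966/12733)·180/966 = 0.07287475
  → Var(ȳ_str) = 0.10560639.
Var(ȳ_srs) = (1 − 1829/19573)·510.3/1829 = 0.25293329.
deff = 0.10560639 / 0.25293329 = 0.4175.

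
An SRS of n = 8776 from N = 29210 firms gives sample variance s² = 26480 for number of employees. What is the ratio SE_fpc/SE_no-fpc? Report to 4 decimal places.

f = n/N = 8776/29210 = 0.30044505.
SE_no-fpc = √(s²/n) = 1.7370435; SE_fpc = √((1−f)s²/n) = 1.4528527.
Ratio = √(1−f) = 0.83639401.

0.8364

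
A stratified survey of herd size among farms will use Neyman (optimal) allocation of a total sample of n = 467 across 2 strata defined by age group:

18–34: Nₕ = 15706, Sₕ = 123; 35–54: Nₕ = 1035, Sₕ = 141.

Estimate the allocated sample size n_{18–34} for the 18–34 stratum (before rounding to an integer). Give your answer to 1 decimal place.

434.2

Neyman allocation: nₕ = n·NₕSₕ / Σⱼ NⱼSⱼ.
Σ NⱼSⱼ = 15706·123 + 1035·141 = 2.077773 × 10^6.
n_{18–34} = 467·15706·123 / (2.077773 × 10^6) = 434.2.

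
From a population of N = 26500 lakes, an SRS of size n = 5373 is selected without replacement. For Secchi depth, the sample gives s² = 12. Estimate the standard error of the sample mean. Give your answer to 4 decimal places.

0.0422

Under SRS without replacement, Var(ȳ) = (1 − f)·s²/n with f = n/N = 5373/26500 = 0.20275472.
Var(ȳ) = (1 − 0.20275472)·12/5373 = 0.79724528·0.0022333892 = 0.001780559.
SE(ȳ) = √(0.001780559) = 0.0422.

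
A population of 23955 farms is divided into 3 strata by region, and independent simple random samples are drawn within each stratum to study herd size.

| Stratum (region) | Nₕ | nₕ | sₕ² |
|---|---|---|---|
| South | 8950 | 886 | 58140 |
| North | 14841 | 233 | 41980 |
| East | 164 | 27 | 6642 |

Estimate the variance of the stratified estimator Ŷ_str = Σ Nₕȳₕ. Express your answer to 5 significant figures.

Var(Ŷ_str) = Σₕ Nₕ²(1 − fₕ)sₕ²/nₕ.
South: 8950²·(1 − 886/8950)·58140/886 = 4.7360345 × 10^9.
North: 14841²·(1 − 233/14841)·41980/233 = 3.9060737 × 10^10.
East: 164²·(1 − 27/164)·6642/27 = 5.527128 × 10^6.
Sum = 4.3802299 × 10^10.

4.3802 × 10^10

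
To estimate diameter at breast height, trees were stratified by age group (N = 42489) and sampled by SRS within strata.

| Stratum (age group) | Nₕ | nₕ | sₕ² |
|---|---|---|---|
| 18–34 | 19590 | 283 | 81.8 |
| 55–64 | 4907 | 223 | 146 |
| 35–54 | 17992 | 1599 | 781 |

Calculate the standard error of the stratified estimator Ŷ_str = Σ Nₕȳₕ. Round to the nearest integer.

16384

Var(Ŷ_str) = Σₕ Nₕ²(1 − fₕ)sₕ²/nₕ.
18–34: 19590²·(1 − 283/19590)·81.8/283 = 1.0932415 × 10^8.
55–64: 4907²·(1 − 223/4907)·146/223 = 1.5048075 × 10^7.
35–54: 17992²·(1 − 1599/17992)·781/1599 = 1.4405902 × 10^8.
Sum = 2.6843125 × 10^8.
SE = √(2.6843125 × 10^8) = 16384.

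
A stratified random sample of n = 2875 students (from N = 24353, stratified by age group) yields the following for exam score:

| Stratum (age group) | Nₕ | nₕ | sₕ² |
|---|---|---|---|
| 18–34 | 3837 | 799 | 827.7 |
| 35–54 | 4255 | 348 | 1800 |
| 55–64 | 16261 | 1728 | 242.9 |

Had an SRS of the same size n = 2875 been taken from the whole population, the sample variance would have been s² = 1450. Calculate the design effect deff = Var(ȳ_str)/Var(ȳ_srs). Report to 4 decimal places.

0.4977

Var(ȳ_str) = Σ Wₕ²(1−fₕ)sₕ²/nₕ with Wₕ = Nₕ/24353:
  18–34: (3837/24353)²·(1−799/3837)·827.7/799 = 0.02036108
  35–54: (4255/24353)²·(1−348/4255)·1800/348 = 0.14498775
  55–64: (16261/24353)²·(1−1728/16261)·242.9/1728 = 0.056012036
  → Var(ȳ_str) = 0.22136087.
Var(ȳ_srs) = (1 − 2875/24353)·1450/2875 = 0.44480691.
deff = 0.22136087 / 0.44480691 = 0.4977.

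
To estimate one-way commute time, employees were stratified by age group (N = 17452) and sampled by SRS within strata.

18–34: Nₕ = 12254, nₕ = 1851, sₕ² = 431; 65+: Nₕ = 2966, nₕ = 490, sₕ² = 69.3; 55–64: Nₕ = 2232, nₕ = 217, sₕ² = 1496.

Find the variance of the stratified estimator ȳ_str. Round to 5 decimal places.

Var(ȳ_str) = Σₕ Wₕ²(1 − fₕ)sₕ²/nₕ with Wₕ = Nₕ/N, N = 17452.
18–34: Wₕ = 0.70215448; term = 0.70215448²·(1 − 0.15105272)·431/1851 = 0.09745787.
65+: Wₕ = 0.16995187; term = 0.16995187²·(1 − 0.16520566)·69.3/490 = 0.0034101111.
55–64: Wₕ = 0.12789365; term = 0.12789365²·(1 − 0.09722222)·1496/217 = 0.10180068.
Sum = 0.20266866.

0.20267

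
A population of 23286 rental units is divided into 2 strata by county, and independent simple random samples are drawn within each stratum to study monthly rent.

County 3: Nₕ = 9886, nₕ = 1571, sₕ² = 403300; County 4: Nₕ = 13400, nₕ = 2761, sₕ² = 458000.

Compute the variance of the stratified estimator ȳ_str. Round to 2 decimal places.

82.53

Var(ȳ_str) = Σₕ Wₕ²(1 − fₕ)sₕ²/nₕ with Wₕ = Nₕ/N, N = 23286.
County 3: Wₕ = 0.42454694; term = 0.42454694²·(1 − 0.15891159)·403300/1571 = 38.917516.
County 4: Wₕ = 0.57545306; term = 0.57545306²·(1 − 0.20604478)·458000/2761 = 43.612893.
Sum = 82.530409.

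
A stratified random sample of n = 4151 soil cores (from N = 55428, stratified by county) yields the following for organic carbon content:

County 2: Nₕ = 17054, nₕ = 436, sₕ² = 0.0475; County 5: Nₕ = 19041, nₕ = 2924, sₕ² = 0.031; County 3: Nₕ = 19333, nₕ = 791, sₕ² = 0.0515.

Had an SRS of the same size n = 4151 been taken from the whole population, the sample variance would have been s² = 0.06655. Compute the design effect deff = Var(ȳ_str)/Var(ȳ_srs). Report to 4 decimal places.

1.2612

Var(ȳ_str) = Σ Wₕ²(1−fₕ)sₕ²/nₕ with Wₕ = Nₕ/55428:
  County 2: (17054/55428)²·(1−436/17054)·0.0475/436 = 1.0049714 × 10^-5
  County 5: (19041/55428)²·(1−2924/19041)·0.031/2924 = 1.0590095 × 10^-6
  County 3: (19333/55428)²·(1−791/19333)·0.0515/791 = 7.5967556 × 10^-6
  → Var(ȳ_str) = 1.8705479 × 10^-5.
Var(ȳ_srs) = (1 − 4151/55428)·0.06655/4151 = 1.4831625 × 10^-5.
deff = (1.8705479 × 10^-5) / (1.4831625 × 10^-5) = 1.2612.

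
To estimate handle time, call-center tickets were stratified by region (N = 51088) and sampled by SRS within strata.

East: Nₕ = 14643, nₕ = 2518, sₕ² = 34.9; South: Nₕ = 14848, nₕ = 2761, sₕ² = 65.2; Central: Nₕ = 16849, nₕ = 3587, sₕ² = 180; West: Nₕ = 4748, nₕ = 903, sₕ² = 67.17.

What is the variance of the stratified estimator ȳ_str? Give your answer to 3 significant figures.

Var(ȳ_str) = Σₕ Wₕ²(1 − fₕ)sₕ²/nₕ with Wₕ = Nₕ/N, N = 51088.
East: Wₕ = 0.28662308; term = 0.28662308²·(1 − 0.17195930)·34.9/2518 = 9.4285239 × 10^-4.
South: Wₕ = 0.29063577; term = 0.29063577²·(1 − 0.18595097)·65.2/2761 = 0.00162379.
Central: Wₕ = 0.32980348; term = 0.32980348²·(1 − 0.21289097)·180/3587 = 0.0042962197.
West: Wₕ = 0.09293768; term = 0.09293768²·(1 − 0.19018534)·67.17/903 = 5.2030362 × 10^-4.
Sum = 0.0073831657.

0.00738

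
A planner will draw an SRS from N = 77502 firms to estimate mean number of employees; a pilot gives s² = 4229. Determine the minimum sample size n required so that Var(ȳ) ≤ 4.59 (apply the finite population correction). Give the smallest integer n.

Without fpc, n₀ = s²/D = 4229/4.59 = 921.3508.
With fpc, (1 − n/N)·s²/n ≤ D requires n ≥ n₀/(1 + n₀/N) = 921.3508/(1 + 921.3508/77502) = 910.5264.
Rounding up, n = 911.

911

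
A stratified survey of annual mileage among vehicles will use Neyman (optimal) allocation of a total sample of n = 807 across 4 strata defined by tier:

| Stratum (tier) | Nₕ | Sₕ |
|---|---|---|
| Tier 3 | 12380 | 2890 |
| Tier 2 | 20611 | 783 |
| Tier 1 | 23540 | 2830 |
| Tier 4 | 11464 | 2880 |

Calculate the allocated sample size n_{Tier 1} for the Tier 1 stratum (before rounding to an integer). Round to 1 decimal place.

Neyman allocation: nₕ = n·NₕSₕ / Σⱼ NⱼSⱼ.
Σ NⱼSⱼ = 12380·2890 + 20611·783 + 23540·2830 + 11464·2880 = 1.5155113 × 10^8.
n_{Tier 1} = 807·23540·2830 / (1.5155113 × 10^8) = 354.7.

354.7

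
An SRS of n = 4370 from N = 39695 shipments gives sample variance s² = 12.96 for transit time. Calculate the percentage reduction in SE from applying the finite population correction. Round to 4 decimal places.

5.6649

f = n/N = 4370/39695 = 0.11008943.
SE_no-fpc = √(s²/n) = 0.054458012; SE_fpc = √((1−f)s²/n) = 0.051373004.
Ratio = √(1−f) = 0.94335071. Reduction = 100·(1 − 0.94335071) = 5.6649%.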